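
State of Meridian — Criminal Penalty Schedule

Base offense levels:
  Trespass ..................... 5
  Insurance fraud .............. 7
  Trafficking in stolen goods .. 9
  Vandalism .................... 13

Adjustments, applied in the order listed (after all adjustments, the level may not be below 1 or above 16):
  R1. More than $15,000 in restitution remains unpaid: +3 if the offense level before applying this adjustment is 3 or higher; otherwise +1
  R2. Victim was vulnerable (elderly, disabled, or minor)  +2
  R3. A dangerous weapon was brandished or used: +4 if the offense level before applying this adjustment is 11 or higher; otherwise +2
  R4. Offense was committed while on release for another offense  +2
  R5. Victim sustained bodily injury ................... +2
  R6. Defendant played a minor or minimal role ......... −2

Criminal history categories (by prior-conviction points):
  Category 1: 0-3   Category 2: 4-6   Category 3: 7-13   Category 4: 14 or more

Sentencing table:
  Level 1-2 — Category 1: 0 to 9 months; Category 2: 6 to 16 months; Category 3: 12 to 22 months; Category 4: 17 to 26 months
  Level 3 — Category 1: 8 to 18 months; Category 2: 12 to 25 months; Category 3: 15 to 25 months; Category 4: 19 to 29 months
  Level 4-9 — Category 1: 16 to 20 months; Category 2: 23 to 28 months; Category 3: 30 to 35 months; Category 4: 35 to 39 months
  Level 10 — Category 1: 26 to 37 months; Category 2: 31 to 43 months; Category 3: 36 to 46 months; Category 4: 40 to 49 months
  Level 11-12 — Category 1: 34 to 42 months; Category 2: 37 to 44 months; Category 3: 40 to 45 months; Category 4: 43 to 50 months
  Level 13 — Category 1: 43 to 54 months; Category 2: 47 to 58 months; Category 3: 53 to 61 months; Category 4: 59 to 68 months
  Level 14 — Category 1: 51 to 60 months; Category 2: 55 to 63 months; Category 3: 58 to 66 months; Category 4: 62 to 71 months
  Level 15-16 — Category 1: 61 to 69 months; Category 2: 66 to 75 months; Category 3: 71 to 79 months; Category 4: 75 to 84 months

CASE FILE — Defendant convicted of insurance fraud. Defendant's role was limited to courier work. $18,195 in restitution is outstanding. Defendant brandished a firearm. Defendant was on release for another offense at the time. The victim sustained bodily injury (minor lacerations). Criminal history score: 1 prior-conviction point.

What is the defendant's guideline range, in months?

Base offense level for insurance fraud: 7.
R1 applies (level before this adjustment is 7 ≥ 3, so +3): 7 + 3 = 10.
R2 does not apply.
R3 applies (level before this adjustment is 10 < 11, so +2): 10 + 2 = 12.
R4 applies: 12 + 2 = 14.
R5 applies: 14 + 2 = 16.
R6 applies: 16 − 2 = 14.
Final offense level: 14.
Criminal history: 1 prior point → Category 1 (0-3).
Level 14 falls in the 14 band.
Grid: Level 14 × Category 1 = 51-60 months.

51-60 months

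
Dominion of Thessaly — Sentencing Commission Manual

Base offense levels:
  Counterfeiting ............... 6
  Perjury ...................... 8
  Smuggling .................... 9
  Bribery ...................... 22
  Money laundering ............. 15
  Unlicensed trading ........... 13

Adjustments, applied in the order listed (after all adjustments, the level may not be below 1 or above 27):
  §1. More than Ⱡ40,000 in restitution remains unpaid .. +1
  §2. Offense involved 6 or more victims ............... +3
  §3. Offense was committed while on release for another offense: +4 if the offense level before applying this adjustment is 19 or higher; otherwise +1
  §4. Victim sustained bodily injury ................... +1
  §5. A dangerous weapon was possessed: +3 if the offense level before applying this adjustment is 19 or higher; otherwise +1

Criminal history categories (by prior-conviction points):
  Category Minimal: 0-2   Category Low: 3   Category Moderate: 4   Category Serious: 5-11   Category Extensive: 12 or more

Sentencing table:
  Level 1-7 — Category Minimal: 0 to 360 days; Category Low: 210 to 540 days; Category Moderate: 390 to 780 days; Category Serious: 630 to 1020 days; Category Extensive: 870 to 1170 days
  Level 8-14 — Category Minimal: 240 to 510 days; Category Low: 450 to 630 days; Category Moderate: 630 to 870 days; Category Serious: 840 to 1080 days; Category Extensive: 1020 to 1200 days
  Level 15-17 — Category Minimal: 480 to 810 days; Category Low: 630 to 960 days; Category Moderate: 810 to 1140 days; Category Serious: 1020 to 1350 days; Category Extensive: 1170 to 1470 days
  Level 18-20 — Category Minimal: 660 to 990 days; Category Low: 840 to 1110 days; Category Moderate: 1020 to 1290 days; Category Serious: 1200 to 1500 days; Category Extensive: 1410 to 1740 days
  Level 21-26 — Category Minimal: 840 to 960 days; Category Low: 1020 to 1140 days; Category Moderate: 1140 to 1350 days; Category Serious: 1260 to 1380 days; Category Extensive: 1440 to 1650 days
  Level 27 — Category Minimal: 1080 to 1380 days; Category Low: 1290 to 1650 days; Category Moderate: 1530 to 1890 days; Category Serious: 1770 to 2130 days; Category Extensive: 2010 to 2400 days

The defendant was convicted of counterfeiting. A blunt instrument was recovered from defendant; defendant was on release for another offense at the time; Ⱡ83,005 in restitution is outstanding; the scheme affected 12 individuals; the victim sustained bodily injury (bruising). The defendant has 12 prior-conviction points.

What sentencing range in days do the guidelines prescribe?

Base offense level for counterfeiting: 6.
§1 applies: 6 + 1 = 7.
§2 applies: 7 + 3 = 10.
§3 applies (level before this adjustment is 10 < 19, so +1): 10 + 1 = 11.
§4 applies: 11 + 1 = 12.
§5 applies (level before this adjustment is 12 < 19, so +1): 12 + 1 = 13.
Final offense level: 13.
Criminal history: 12 prior points → Category Extensive (12+).
Level 13 falls in the 8-14 band.
Grid: Level 8-14 × Category Extensive = 1020-1200 days.

1020-1200 days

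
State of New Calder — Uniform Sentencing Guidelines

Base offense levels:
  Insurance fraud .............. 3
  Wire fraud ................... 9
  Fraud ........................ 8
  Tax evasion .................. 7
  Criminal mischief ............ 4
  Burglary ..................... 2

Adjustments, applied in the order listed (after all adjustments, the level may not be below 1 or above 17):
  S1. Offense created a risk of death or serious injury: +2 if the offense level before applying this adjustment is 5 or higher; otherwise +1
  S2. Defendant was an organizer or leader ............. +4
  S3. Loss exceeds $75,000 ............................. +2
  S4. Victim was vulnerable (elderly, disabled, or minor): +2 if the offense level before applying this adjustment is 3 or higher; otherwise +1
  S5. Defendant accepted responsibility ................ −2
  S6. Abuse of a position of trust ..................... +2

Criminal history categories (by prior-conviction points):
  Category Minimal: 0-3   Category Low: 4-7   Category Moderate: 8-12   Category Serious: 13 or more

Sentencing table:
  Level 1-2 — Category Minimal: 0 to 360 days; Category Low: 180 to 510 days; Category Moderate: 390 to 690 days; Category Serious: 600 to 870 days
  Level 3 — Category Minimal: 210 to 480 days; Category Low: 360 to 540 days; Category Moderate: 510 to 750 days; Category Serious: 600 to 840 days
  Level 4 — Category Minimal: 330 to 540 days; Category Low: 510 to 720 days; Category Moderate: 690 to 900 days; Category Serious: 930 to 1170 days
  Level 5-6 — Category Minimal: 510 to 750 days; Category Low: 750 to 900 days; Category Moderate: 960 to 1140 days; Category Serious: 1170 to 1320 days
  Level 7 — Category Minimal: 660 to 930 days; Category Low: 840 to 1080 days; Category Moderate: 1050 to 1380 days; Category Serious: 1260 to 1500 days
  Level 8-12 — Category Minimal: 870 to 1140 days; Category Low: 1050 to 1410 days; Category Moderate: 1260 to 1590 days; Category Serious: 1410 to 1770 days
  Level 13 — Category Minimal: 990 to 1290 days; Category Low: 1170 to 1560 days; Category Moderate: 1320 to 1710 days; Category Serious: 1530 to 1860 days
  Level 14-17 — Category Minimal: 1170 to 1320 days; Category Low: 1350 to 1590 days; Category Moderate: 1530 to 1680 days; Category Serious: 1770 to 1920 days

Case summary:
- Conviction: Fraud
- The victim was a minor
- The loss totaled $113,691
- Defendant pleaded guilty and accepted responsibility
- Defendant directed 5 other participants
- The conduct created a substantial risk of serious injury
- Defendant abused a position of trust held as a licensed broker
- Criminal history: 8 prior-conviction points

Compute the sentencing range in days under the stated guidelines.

Base offense level for fraud: 8.
S1 applies (level before this adjustment is 8 ≥ 5, so +2): 8 + 2 = 10.
S2 applies: 10 + 4 = 14.
S3 applies: 14 + 2 = 16.
S4 applies (level before this adjustment is 16 ≥ 3, so +2): 16 + 2 = 18.
S5 applies: 18 − 2 = 16.
S6 applies: 16 + 2 = 18.
Level 18 exceeds the maximum of 17; capped at 17.
Final offense level: 17.
Criminal history: 8 prior points → Category Moderate (8-12).
Level 17 falls in the 14-17 band.
Grid: Level 14-17 × Category Moderate = 1530-1680 days.

1530-1680 days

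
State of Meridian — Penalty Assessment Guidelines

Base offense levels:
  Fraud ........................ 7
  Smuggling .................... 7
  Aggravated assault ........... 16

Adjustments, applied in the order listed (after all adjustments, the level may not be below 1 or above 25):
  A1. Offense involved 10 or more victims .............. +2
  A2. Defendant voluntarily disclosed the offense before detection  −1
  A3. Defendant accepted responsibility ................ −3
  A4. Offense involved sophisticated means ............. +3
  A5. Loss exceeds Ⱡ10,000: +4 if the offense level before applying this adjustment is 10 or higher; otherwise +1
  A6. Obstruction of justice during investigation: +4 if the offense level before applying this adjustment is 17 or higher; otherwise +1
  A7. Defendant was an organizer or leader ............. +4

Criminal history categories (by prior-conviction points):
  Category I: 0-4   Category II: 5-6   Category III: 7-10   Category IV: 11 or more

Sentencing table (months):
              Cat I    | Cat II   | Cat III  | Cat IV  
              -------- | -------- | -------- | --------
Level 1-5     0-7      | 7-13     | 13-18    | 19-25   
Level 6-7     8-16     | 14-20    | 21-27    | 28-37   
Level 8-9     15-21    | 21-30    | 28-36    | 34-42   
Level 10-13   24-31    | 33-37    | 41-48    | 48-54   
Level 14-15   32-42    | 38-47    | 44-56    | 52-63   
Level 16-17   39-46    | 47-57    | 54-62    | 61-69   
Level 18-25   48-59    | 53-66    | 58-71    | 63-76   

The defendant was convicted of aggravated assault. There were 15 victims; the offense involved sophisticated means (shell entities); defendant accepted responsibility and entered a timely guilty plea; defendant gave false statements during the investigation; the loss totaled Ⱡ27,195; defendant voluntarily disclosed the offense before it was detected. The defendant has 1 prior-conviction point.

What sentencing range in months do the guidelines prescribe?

Base offense level for aggravated assault: 16.
A1 applies: 16 + 2 = 18.
A2 applies: 18 − 1 = 17.
A3 applies: 17 − 3 = 14.
A4 applies: 14 + 3 = 17.
A5 applies (level before this adjustment is 17 ≥ 10, so +4): 17 + 4 = 21.
A6 applies (level before this adjustment is 21 ≥ 17, so +4): 21 + 4 = 25.
Final offense level: 25.
Criminal history: 1 prior point → Category I (0-4).
Level 25 falls in the 18-25 band.
Grid: Level 18-25 × Category I = 48-59 months.

48-59 months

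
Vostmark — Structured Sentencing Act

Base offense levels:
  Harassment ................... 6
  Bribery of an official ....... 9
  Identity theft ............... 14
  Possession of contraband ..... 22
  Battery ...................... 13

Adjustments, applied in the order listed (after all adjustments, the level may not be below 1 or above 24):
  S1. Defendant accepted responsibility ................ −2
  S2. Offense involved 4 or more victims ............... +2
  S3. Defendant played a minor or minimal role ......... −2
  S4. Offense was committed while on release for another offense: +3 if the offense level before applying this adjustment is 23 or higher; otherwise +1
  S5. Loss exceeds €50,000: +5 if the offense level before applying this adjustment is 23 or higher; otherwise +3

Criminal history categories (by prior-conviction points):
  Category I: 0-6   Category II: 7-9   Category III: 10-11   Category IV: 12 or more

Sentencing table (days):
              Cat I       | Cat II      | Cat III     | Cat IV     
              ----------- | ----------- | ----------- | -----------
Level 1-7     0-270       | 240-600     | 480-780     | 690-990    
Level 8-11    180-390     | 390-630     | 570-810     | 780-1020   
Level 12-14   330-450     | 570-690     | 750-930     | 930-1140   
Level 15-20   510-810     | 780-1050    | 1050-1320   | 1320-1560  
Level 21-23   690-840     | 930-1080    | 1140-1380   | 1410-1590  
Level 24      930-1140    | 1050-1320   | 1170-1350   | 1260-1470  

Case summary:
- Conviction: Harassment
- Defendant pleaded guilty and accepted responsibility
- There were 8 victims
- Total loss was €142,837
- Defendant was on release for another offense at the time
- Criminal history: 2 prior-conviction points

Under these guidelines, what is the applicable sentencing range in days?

180-390 days

Base offense level for harassment: 6.
S1 applies: 6 − 2 = 4.
S2 applies: 4 + 2 = 6.
S4 applies (level before this adjustment is 6 < 23, so +1): 6 + 1 = 7.
S5 applies (level before this adjustment is 7 < 23, so +3): 7 + 3 = 10.
Final offense level: 10.
Criminal history: 2 prior points → Category I (0-6).
Level 10 falls in the 8-11 band.
Grid: Level 8-11 × Category I = 180-390 days.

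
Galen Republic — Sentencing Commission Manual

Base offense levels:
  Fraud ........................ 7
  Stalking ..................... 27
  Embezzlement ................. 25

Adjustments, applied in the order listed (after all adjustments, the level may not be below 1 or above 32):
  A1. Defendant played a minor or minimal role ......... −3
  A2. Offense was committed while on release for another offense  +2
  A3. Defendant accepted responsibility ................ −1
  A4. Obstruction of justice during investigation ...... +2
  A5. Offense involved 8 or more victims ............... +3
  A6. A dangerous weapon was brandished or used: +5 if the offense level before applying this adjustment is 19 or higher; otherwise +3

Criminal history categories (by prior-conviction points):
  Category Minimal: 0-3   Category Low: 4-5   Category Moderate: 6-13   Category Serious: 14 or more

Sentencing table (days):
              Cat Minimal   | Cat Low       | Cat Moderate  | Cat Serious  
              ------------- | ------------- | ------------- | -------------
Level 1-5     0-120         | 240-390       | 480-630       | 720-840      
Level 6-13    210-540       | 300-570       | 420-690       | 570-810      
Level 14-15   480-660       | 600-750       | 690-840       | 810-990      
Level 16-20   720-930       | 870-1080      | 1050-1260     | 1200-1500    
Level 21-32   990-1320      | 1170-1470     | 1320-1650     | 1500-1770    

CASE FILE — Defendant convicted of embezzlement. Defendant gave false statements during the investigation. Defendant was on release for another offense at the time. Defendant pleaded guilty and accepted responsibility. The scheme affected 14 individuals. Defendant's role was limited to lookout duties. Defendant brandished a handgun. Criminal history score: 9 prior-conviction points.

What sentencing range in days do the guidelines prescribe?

Base offense level for embezzlement: 25.
A1 applies: 25 − 3 = 22.
A2 applies: 22 + 2 = 24.
A3 applies: 24 − 1 = 23.
A4 applies: 23 + 2 = 25.
A5 applies: 25 + 3 = 28.
A6 applies (level before this adjustment is 28 ≥ 19, so +5): 28 + 5 = 33.
Level 33 exceeds the maximum of 32; capped at 32.
Final offense level: 32.
Criminal history: 9 prior points → Category Moderate (6-13).
Level 32 falls in the 21-32 band.
Grid: Level 21-32 × Category Moderate = 1320-1650 days.

1320-1650 days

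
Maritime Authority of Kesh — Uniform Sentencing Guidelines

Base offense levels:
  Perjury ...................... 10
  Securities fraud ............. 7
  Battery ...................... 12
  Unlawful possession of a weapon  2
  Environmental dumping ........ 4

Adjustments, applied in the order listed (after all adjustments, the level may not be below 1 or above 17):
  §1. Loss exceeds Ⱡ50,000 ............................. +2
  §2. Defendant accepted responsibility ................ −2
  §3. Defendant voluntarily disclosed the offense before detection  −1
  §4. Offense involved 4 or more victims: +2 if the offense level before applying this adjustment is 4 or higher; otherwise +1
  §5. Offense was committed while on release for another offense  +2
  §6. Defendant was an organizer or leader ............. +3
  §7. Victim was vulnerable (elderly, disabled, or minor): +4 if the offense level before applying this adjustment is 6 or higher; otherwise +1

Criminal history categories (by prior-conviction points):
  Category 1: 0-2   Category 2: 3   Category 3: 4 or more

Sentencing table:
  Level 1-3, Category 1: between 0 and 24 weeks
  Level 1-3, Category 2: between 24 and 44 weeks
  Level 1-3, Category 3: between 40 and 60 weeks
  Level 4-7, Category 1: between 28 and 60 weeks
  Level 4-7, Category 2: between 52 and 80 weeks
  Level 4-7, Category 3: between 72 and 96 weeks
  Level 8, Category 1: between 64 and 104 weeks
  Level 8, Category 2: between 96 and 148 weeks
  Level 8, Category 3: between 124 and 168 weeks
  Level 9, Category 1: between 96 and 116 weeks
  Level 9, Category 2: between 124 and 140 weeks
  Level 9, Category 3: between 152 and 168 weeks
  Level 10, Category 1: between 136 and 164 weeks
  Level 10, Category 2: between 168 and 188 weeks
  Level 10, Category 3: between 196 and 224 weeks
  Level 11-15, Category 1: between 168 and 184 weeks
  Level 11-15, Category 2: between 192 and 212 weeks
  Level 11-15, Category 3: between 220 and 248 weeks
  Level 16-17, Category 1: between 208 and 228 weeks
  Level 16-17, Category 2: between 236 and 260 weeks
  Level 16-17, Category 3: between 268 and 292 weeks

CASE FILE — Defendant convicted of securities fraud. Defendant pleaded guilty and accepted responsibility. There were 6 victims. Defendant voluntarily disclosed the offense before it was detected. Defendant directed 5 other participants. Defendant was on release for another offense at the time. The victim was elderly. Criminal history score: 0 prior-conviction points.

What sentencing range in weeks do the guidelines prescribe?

168-184 weeks

Base offense level for securities fraud: 7.
§1 does not apply.
§2 applies: 7 − 2 = 5.
§3 applies: 5 − 1 = 4.
§4 applies (level before this adjustment is 4 ≥ 4, so +2): 4 + 2 = 6.
§5 applies: 6 + 2 = 8.
§6 applies: 8 + 3 = 11.
§7 applies (level before this adjustment is 11 ≥ 6, so +4): 11 + 4 = 15.
Final offense level: 15.
Criminal history: 0 prior points → Category 1 (0-2).
Level 15 falls in the 11-15 band.
Grid: Level 11-15 × Category 1 = 168-184 weeks.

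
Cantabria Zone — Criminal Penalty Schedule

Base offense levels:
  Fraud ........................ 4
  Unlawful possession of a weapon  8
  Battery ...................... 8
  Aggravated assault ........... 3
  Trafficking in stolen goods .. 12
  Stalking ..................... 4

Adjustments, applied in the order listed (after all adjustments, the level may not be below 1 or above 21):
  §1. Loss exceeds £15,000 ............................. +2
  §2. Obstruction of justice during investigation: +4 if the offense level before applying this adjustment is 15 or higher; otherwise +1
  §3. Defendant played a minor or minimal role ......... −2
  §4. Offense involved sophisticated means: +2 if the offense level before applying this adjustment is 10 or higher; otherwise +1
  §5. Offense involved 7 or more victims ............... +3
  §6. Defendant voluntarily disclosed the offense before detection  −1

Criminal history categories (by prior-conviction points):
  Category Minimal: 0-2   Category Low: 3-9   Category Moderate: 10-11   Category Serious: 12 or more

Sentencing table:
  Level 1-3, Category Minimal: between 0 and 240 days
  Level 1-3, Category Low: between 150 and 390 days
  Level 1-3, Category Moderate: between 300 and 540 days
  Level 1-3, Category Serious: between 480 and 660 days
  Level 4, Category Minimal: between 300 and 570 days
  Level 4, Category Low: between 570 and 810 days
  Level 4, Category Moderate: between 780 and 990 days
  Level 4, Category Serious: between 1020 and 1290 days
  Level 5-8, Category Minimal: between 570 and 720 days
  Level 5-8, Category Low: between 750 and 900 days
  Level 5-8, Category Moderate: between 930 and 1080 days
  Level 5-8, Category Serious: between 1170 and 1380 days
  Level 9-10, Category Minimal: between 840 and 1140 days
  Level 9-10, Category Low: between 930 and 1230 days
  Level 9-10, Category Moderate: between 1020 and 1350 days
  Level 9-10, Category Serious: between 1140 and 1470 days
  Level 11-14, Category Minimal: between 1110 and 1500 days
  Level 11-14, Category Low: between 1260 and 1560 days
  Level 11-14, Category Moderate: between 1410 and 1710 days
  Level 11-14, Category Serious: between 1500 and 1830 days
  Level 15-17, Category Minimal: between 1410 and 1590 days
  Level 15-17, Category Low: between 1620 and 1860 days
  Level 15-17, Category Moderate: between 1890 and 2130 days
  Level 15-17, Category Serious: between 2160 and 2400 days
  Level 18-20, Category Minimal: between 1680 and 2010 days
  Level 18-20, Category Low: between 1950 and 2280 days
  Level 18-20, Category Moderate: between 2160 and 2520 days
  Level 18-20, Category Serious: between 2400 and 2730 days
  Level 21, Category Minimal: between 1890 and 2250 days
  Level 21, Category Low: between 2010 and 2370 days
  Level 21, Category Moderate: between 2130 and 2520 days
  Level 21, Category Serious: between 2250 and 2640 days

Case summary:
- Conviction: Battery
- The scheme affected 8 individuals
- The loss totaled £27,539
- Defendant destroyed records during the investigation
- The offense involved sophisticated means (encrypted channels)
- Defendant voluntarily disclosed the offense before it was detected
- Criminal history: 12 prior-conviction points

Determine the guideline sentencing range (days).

2160-2400 days

Base offense level for battery: 8.
§1 applies: 8 + 2 = 10.
§2 applies (level before this adjustment is 10 < 15, so +1): 10 + 1 = 11.
§4 applies (level before this adjustment is 11 ≥ 10, so +2): 11 + 2 = 13.
§5 applies: 13 + 3 = 16.
§6 applies: 16 − 1 = 15.
Final offense level: 15.
Criminal history: 12 prior points → Category Serious (12+).
Level 15 falls in the 15-17 band.
Grid: Level 15-17 × Category Serious = 2160-2400 days.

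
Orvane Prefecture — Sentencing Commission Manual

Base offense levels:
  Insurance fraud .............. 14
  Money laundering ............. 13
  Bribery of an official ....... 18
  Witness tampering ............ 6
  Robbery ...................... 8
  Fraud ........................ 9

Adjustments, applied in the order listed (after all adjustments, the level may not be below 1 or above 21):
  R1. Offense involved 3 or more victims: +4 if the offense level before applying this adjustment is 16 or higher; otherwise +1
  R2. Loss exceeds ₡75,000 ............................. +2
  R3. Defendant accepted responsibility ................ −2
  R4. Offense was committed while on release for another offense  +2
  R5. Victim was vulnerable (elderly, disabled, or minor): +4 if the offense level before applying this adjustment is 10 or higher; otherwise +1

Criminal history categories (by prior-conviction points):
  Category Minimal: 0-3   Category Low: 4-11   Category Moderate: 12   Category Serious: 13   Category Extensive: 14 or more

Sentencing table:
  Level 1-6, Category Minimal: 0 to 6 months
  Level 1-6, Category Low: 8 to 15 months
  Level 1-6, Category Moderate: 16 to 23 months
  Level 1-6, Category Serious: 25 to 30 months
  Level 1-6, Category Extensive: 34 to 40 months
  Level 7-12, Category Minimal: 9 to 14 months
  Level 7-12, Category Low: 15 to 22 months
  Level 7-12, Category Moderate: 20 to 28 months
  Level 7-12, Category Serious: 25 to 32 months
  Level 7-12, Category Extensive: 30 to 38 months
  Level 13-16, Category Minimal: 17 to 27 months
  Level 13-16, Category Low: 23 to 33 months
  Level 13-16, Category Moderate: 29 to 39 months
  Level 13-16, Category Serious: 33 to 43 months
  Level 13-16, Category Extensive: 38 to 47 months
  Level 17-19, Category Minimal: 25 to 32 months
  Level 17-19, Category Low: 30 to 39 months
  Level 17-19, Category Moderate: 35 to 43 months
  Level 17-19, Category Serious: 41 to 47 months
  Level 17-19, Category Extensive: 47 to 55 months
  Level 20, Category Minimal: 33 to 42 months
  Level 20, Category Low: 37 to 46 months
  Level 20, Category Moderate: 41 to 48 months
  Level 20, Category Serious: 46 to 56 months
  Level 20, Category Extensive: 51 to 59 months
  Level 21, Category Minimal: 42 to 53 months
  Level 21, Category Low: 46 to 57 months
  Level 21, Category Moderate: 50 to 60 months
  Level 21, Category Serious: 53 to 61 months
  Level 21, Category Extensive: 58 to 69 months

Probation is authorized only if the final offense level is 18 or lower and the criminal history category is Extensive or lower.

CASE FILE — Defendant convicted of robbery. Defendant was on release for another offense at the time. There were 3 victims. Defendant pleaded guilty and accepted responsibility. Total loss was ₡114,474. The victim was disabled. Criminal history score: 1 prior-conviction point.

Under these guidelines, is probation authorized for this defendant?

Base offense level for robbery: 8.
R1 applies (level before this adjustment is 8 < 16, so +1): 8 + 1 = 9.
R2 applies: 9 + 2 = 11.
R3 applies: 11 − 2 = 9.
R4 applies: 9 + 2 = 11.
R5 applies (level before this adjustment is 11 ≥ 10, so +4): 11 + 4 = 15.
Final offense level: 15.
Criminal history: 1 prior point → Category Minimal (0-3).
Level 15 falls in the 13-16 band.
Grid: Level 13-16 × Category Minimal = 17-27 months.
Probation check: level 15 ≤ 18 and category Minimal ≤ Extensive → eligible.

Yes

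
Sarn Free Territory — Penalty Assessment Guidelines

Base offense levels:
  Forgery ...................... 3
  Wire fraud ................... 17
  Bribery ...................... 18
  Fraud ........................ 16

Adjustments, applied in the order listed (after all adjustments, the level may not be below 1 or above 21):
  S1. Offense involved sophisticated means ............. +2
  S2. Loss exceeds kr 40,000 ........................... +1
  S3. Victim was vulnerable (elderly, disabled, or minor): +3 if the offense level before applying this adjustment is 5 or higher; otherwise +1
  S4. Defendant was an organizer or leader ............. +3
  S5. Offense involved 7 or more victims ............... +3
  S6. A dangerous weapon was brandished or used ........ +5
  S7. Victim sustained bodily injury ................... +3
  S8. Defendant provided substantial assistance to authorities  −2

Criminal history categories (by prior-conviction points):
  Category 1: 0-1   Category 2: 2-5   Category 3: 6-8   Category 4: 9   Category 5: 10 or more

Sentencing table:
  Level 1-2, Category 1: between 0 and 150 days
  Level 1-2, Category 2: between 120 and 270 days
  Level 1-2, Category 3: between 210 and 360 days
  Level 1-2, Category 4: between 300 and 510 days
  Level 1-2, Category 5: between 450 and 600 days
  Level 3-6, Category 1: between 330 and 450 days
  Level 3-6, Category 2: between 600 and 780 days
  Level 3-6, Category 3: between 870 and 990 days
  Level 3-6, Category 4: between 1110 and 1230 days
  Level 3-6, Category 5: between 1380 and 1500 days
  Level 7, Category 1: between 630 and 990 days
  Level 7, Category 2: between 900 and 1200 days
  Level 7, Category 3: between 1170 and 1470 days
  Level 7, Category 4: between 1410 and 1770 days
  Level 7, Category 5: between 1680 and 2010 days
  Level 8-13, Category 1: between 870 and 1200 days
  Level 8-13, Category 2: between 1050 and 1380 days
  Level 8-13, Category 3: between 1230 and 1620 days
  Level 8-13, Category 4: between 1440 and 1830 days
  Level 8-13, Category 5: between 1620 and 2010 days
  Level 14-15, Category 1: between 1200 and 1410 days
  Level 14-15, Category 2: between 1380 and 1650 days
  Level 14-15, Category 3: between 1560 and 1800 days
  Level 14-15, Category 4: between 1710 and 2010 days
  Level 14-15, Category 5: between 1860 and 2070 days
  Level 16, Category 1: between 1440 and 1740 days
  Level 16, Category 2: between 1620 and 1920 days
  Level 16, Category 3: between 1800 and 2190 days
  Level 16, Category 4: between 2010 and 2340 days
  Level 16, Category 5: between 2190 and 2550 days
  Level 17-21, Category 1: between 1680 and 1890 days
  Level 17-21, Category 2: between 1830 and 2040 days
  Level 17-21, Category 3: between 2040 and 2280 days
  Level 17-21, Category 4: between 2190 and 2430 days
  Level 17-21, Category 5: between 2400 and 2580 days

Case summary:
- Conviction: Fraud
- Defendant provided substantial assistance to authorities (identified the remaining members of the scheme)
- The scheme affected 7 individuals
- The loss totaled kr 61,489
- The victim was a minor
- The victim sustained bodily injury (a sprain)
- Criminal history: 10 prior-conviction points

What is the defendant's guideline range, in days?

2400-2580 days

Base offense level for fraud: 16.
S2 applies: 16 + 1 = 17.
S3 applies (level before this adjustment is 17 ≥ 5, so +3): 17 + 3 = 20.
S4 does not apply.
S5 applies: 20 + 3 = 23.
S7 applies: 23 + 3 = 26.
S8 applies: 26 − 2 = 24.
Level 24 exceeds the maximum of 21; capped at 21.
Final offense level: 21.
Criminal history: 10 prior points → Category 5 (10+).
Level 21 falls in the 17-21 band.
Grid: Level 17-21 × Category 5 = 2400-2580 days.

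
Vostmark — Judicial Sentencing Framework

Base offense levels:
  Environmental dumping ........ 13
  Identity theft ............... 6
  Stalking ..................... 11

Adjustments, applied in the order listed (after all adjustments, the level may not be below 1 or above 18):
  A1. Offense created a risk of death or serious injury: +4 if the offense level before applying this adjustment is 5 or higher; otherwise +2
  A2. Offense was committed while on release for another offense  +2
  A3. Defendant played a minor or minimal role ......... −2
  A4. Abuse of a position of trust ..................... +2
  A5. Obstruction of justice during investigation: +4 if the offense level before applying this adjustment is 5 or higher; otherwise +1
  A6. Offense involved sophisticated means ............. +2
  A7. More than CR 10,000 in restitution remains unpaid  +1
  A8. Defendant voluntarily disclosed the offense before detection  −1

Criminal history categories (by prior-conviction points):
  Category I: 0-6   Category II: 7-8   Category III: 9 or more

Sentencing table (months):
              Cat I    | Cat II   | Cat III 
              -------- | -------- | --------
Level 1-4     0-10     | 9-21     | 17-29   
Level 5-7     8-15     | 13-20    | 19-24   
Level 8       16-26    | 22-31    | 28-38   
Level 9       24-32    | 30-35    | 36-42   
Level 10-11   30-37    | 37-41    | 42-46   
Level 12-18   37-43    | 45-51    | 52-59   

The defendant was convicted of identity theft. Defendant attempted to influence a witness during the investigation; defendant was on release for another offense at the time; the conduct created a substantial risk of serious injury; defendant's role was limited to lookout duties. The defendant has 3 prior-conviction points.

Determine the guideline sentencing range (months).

37-43 months

Base offense level for identity theft: 6.
A1 applies (level before this adjustment is 6 ≥ 5, so +4): 6 + 4 = 10.
A2 applies: 10 + 2 = 12.
A3 applies: 12 − 2 = 10.
A5 applies (level before this adjustment is 10 ≥ 5, so +4): 10 + 4 = 14.
A6 does not apply.
A8 does not apply.
Final offense level: 14.
Criminal history: 3 prior points → Category I (0-6).
Level 14 falls in the 12-18 band.
Grid: Level 12-18 × Category I = 37-43 months.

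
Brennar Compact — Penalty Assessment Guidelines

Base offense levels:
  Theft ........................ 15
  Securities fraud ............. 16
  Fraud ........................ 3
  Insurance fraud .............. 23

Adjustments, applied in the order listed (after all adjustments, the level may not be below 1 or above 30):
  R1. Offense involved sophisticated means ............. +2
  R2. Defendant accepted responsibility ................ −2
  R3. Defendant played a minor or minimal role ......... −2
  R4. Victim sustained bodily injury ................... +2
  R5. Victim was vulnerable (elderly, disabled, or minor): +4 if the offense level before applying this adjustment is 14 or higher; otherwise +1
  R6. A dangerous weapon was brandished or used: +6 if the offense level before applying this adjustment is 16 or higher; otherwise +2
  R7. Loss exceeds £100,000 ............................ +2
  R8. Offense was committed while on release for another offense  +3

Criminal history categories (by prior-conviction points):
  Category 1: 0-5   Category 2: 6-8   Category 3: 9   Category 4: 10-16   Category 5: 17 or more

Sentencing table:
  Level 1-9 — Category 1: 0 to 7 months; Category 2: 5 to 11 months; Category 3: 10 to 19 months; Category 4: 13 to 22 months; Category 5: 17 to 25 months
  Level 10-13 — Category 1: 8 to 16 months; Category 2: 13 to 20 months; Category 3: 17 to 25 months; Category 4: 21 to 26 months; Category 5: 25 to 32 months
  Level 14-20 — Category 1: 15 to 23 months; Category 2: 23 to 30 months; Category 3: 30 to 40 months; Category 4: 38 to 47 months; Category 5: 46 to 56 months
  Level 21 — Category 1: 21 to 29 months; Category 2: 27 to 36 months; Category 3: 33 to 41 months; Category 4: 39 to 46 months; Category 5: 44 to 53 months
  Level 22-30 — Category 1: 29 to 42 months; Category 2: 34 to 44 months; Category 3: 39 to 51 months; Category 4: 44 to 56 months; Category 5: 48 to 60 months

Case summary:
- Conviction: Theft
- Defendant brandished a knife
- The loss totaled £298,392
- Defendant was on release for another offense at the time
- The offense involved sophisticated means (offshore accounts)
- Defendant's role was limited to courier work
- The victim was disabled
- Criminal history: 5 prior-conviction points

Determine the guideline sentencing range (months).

29-42 months

Base offense level for theft: 15.
R1 applies: 15 + 2 = 17.
R3 applies: 17 − 2 = 15.
R5 applies (level before this adjustment is 15 ≥ 14, so +4): 15 + 4 = 19.
R6 applies (level before this adjustment is 19 ≥ 16, so +6): 19 + 6 = 25.
R7 applies: 25 + 2 = 27.
R8 applies: 27 + 3 = 30.
Final offense level: 30.
Criminal history: 5 prior points → Category 1 (0-5).
Level 30 falls in the 22-30 band.
Grid: Level 22-30 × Category 1 = 29-42 months.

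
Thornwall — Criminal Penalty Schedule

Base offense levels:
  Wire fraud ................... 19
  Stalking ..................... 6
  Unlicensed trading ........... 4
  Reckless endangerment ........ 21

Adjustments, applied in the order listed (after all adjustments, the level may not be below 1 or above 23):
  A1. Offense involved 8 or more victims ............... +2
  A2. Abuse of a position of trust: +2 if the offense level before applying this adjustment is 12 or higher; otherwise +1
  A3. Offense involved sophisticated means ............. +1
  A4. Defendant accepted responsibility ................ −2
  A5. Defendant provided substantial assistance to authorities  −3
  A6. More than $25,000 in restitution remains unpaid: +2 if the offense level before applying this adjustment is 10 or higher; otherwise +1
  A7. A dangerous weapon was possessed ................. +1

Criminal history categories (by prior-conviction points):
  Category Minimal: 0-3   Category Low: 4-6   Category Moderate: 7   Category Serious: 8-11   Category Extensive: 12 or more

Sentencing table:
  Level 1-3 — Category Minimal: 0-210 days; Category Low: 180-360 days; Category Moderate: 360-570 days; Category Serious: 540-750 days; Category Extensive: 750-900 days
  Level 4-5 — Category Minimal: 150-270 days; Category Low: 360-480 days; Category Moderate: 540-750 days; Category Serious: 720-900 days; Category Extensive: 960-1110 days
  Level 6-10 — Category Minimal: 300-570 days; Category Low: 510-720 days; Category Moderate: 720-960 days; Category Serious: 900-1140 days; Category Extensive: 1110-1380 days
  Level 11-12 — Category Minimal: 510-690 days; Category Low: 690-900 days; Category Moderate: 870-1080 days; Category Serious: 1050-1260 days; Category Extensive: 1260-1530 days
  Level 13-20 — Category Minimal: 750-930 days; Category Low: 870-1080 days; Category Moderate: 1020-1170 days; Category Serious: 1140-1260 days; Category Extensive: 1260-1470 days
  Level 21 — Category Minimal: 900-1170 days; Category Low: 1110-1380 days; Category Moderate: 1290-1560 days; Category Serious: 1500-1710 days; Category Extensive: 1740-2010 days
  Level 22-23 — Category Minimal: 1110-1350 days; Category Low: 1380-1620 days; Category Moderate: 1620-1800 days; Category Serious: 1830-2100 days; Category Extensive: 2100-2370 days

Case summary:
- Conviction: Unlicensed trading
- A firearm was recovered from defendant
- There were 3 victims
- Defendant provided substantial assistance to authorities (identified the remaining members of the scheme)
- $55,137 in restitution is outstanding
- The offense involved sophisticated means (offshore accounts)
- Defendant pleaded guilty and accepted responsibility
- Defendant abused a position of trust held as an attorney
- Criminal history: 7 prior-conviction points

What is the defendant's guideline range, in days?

Base offense level for unlicensed trading: 4.
A1 does not apply.
A2 applies (level before this adjustment is 4 < 12, so +1): 4 + 1 = 5.
A3 applies: 5 + 1 = 6.
A4 applies: 6 − 2 = 4.
A5 applies: 4 − 3 = 1.
A6 applies (level before this adjustment is 1 < 10, so +1): 1 + 1 = 2.
A7 applies: 2 + 1 = 3.
Final offense level: 3.
Criminal history: 7 prior points → Category Moderate (7).
Level 3 falls in the 1-3 band.
Grid: Level 1-3 × Category Moderate = 360-570 days.

360-570 days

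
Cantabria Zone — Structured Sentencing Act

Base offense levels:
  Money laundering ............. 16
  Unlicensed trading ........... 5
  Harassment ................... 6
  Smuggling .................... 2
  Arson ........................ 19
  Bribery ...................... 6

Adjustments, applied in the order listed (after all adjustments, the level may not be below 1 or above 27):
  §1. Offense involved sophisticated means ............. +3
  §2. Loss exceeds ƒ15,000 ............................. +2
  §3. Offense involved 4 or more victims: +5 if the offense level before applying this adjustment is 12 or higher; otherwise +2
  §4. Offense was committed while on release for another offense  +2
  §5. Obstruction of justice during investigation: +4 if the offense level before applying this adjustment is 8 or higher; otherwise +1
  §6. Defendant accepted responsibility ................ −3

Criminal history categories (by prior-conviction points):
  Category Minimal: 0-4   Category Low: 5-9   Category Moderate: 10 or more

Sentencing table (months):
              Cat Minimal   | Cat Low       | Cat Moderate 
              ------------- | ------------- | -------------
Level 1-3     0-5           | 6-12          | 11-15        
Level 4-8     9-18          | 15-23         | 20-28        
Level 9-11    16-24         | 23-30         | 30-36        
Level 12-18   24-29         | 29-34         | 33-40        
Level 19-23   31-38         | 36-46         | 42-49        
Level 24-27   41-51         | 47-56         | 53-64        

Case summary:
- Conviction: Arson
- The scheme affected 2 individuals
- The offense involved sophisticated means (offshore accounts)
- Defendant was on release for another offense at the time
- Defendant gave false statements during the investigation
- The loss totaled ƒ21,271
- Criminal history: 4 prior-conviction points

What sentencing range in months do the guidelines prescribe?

Base offense level for arson: 19.
§1 applies: 19 + 3 = 22.
§2 applies: 22 + 2 = 24.
§3 does not apply.
§4 applies: 24 + 2 = 26.
§5 applies (level before this adjustment is 26 ≥ 8, so +4): 26 + 4 = 30.
Level 30 exceeds the maximum of 27; capped at 27.
Final offense level: 27.
Criminal history: 4 prior points → Category Minimal (0-4).
Level 27 falls in the 24-27 band.
Grid: Level 24-27 × Category Minimal = 41-51 months.

41-51 months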